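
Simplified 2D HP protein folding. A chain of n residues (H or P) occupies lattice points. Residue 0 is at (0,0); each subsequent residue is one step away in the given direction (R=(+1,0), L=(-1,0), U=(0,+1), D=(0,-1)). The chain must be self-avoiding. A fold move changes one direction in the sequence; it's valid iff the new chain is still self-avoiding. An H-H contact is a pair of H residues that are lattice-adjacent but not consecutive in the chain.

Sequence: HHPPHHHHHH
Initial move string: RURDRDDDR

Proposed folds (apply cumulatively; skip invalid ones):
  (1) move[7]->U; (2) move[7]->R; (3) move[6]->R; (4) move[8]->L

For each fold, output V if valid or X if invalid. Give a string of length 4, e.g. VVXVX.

Initial: RURDRDDDR -> [(0, 0), (1, 0), (1, 1), (2, 1), (2, 0), (3, 0), (3, -1), (3, -2), (3, -3), (4, -3)]
Fold 1: move[7]->U => RURDRDDUR INVALID (collision), skipped
Fold 2: move[7]->R => RURDRDDRR VALID
Fold 3: move[6]->R => RURDRDRRR VALID
Fold 4: move[8]->L => RURDRDRRL INVALID (collision), skipped

Answer: XVVX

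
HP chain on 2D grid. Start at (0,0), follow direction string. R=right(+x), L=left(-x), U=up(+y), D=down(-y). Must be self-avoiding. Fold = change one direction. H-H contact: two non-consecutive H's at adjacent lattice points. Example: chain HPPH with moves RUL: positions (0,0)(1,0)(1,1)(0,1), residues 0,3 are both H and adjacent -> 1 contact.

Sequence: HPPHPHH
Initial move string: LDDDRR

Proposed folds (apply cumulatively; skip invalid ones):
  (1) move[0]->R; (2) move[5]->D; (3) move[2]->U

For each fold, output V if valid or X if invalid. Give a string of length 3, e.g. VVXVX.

Initial: LDDDRR -> [(0, 0), (-1, 0), (-1, -1), (-1, -2), (-1, -3), (0, -3), (1, -3)]
Fold 1: move[0]->R => RDDDRR VALID
Fold 2: move[5]->D => RDDDRD VALID
Fold 3: move[2]->U => RDUDRD INVALID (collision), skipped

Answer: VVX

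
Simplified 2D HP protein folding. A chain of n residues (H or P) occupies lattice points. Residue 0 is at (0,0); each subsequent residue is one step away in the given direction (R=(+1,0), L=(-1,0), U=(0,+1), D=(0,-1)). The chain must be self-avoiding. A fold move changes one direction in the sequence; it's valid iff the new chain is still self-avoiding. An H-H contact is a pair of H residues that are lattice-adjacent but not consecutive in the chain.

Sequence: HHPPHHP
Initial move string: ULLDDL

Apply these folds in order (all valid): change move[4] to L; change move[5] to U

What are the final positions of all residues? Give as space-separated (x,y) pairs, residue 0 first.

Answer: (0,0) (0,1) (-1,1) (-2,1) (-2,0) (-3,0) (-3,1)

Derivation:
Initial moves: ULLDDL
Fold: move[4]->L => ULLDLL (positions: [(0, 0), (0, 1), (-1, 1), (-2, 1), (-2, 0), (-3, 0), (-4, 0)])
Fold: move[5]->U => ULLDLU (positions: [(0, 0), (0, 1), (-1, 1), (-2, 1), (-2, 0), (-3, 0), (-3, 1)])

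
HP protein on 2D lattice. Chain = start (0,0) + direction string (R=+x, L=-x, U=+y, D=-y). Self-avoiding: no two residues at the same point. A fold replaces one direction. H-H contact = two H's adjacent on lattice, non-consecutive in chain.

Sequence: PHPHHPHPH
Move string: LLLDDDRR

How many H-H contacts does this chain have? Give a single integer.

Positions: [(0, 0), (-1, 0), (-2, 0), (-3, 0), (-3, -1), (-3, -2), (-3, -3), (-2, -3), (-1, -3)]
No H-H contacts found.

Answer: 0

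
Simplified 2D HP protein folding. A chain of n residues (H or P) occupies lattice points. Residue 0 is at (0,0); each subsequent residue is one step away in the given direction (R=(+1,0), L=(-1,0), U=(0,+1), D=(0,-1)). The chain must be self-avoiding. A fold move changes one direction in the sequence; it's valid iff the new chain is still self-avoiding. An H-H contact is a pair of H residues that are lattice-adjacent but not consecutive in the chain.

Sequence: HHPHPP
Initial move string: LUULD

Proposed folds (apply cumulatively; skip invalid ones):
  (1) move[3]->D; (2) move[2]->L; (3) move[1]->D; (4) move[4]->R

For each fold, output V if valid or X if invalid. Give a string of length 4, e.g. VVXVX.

Initial: LUULD -> [(0, 0), (-1, 0), (-1, 1), (-1, 2), (-2, 2), (-2, 1)]
Fold 1: move[3]->D => LUUDD INVALID (collision), skipped
Fold 2: move[2]->L => LULLD VALID
Fold 3: move[1]->D => LDLLD VALID
Fold 4: move[4]->R => LDLLR INVALID (collision), skipped

Answer: XVVX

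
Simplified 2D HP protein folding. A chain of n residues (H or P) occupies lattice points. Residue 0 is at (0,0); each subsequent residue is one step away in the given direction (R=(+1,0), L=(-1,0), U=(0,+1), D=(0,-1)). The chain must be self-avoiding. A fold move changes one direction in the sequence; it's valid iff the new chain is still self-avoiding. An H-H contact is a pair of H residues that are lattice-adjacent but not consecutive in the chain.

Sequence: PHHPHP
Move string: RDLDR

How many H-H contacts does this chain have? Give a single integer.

Answer: 0

Derivation:
Positions: [(0, 0), (1, 0), (1, -1), (0, -1), (0, -2), (1, -2)]
No H-H contacts found.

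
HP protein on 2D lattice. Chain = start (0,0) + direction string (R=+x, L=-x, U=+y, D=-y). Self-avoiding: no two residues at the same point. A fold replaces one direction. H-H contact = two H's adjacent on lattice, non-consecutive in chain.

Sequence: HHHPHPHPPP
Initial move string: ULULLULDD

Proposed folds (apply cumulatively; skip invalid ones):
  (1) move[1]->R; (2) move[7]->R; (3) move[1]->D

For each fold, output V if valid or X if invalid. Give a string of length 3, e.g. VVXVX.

Answer: VXX

Derivation:
Initial: ULULLULDD -> [(0, 0), (0, 1), (-1, 1), (-1, 2), (-2, 2), (-3, 2), (-3, 3), (-4, 3), (-4, 2), (-4, 1)]
Fold 1: move[1]->R => URULLULDD VALID
Fold 2: move[7]->R => URULLULRD INVALID (collision), skipped
Fold 3: move[1]->D => UDULLULDD INVALID (collision), skipped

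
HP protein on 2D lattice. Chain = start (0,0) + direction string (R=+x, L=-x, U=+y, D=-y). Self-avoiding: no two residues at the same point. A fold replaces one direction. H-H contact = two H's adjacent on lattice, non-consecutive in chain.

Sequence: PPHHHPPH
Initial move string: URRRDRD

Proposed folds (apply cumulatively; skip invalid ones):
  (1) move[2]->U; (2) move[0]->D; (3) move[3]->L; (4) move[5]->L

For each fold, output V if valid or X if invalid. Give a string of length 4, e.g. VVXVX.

Answer: VVXX

Derivation:
Initial: URRRDRD -> [(0, 0), (0, 1), (1, 1), (2, 1), (3, 1), (3, 0), (4, 0), (4, -1)]
Fold 1: move[2]->U => URURDRD VALID
Fold 2: move[0]->D => DRURDRD VALID
Fold 3: move[3]->L => DRULDRD INVALID (collision), skipped
Fold 4: move[5]->L => DRURDLD INVALID (collision), skipped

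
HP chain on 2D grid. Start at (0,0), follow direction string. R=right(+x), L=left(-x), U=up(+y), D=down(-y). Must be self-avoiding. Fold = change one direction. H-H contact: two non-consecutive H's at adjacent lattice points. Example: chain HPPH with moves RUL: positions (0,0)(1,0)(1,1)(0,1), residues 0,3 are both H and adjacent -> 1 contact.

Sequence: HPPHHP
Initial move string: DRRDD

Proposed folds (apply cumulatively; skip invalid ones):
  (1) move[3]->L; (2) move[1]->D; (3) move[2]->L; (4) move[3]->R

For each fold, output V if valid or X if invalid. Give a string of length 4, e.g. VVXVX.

Initial: DRRDD -> [(0, 0), (0, -1), (1, -1), (2, -1), (2, -2), (2, -3)]
Fold 1: move[3]->L => DRRLD INVALID (collision), skipped
Fold 2: move[1]->D => DDRDD VALID
Fold 3: move[2]->L => DDLDD VALID
Fold 4: move[3]->R => DDLRD INVALID (collision), skipped

Answer: XVVX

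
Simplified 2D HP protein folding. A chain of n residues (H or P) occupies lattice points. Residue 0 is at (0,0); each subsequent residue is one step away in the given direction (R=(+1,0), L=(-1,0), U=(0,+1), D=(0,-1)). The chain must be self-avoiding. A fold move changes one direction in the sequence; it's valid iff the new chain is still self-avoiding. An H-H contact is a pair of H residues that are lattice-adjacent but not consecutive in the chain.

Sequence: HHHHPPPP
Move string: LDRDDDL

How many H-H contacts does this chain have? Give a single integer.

Positions: [(0, 0), (-1, 0), (-1, -1), (0, -1), (0, -2), (0, -3), (0, -4), (-1, -4)]
H-H contact: residue 0 @(0,0) - residue 3 @(0, -1)

Answer: 1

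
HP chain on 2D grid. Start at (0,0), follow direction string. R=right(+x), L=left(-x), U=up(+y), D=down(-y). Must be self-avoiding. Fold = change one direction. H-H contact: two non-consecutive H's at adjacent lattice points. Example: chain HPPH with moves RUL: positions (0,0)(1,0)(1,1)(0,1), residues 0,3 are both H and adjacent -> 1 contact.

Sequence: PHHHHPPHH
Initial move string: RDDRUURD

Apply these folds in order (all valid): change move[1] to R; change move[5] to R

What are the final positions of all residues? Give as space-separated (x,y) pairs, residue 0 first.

Answer: (0,0) (1,0) (2,0) (2,-1) (3,-1) (3,0) (4,0) (5,0) (5,-1)

Derivation:
Initial moves: RDDRUURD
Fold: move[1]->R => RRDRUURD (positions: [(0, 0), (1, 0), (2, 0), (2, -1), (3, -1), (3, 0), (3, 1), (4, 1), (4, 0)])
Fold: move[5]->R => RRDRURRD (positions: [(0, 0), (1, 0), (2, 0), (2, -1), (3, -1), (3, 0), (4, 0), (5, 0), (5, -1)])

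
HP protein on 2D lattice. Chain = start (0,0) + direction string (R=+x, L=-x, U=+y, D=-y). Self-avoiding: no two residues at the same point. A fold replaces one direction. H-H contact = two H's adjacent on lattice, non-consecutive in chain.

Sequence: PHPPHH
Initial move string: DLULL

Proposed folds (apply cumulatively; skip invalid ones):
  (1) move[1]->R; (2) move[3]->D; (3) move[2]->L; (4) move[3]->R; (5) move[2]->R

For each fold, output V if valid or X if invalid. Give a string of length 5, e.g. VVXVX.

Initial: DLULL -> [(0, 0), (0, -1), (-1, -1), (-1, 0), (-2, 0), (-3, 0)]
Fold 1: move[1]->R => DRULL INVALID (collision), skipped
Fold 2: move[3]->D => DLUDL INVALID (collision), skipped
Fold 3: move[2]->L => DLLLL VALID
Fold 4: move[3]->R => DLLRL INVALID (collision), skipped
Fold 5: move[2]->R => DLRLL INVALID (collision), skipped

Answer: XXVXX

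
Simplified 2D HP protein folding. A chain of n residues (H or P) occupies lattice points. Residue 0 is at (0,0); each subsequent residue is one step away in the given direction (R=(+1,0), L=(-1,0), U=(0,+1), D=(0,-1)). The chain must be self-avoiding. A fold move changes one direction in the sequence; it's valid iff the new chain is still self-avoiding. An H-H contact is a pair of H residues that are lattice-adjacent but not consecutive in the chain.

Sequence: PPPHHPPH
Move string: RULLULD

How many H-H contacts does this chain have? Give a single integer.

Answer: 1

Derivation:
Positions: [(0, 0), (1, 0), (1, 1), (0, 1), (-1, 1), (-1, 2), (-2, 2), (-2, 1)]
H-H contact: residue 4 @(-1,1) - residue 7 @(-2, 1)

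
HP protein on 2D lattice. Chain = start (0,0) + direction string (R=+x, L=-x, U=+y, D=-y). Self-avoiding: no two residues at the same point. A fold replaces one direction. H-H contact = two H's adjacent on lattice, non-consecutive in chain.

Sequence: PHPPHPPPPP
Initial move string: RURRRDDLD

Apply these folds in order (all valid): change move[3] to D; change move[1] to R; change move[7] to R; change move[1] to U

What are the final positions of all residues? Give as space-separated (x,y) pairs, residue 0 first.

Answer: (0,0) (1,0) (1,1) (2,1) (2,0) (3,0) (3,-1) (3,-2) (4,-2) (4,-3)

Derivation:
Initial moves: RURRRDDLD
Fold: move[3]->D => RURDRDDLD (positions: [(0, 0), (1, 0), (1, 1), (2, 1), (2, 0), (3, 0), (3, -1), (3, -2), (2, -2), (2, -3)])
Fold: move[1]->R => RRRDRDDLD (positions: [(0, 0), (1, 0), (2, 0), (3, 0), (3, -1), (4, -1), (4, -2), (4, -3), (3, -3), (3, -4)])
Fold: move[7]->R => RRRDRDDRD (positions: [(0, 0), (1, 0), (2, 0), (3, 0), (3, -1), (4, -1), (4, -2), (4, -3), (5, -3), (5, -4)])
Fold: move[1]->U => RURDRDDRD (positions: [(0, 0), (1, 0), (1, 1), (2, 1), (2, 0), (3, 0), (3, -1), (3, -2), (4, -2), (4, -3)])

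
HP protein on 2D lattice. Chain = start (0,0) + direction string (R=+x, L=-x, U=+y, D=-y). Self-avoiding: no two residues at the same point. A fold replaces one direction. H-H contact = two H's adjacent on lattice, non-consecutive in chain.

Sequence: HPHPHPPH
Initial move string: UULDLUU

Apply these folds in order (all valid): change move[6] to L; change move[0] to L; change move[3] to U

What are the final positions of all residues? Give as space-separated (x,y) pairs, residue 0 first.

Initial moves: UULDLUU
Fold: move[6]->L => UULDLUL (positions: [(0, 0), (0, 1), (0, 2), (-1, 2), (-1, 1), (-2, 1), (-2, 2), (-3, 2)])
Fold: move[0]->L => LULDLUL (positions: [(0, 0), (-1, 0), (-1, 1), (-2, 1), (-2, 0), (-3, 0), (-3, 1), (-4, 1)])
Fold: move[3]->U => LULULUL (positions: [(0, 0), (-1, 0), (-1, 1), (-2, 1), (-2, 2), (-3, 2), (-3, 3), (-4, 3)])

Answer: (0,0) (-1,0) (-1,1) (-2,1) (-2,2) (-3,2) (-3,3) (-4,3)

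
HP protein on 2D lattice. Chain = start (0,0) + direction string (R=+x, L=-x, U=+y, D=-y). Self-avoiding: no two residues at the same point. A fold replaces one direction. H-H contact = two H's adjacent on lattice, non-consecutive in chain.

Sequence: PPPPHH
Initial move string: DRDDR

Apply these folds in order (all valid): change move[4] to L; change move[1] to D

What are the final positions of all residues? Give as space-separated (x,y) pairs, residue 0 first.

Answer: (0,0) (0,-1) (0,-2) (0,-3) (0,-4) (-1,-4)

Derivation:
Initial moves: DRDDR
Fold: move[4]->L => DRDDL (positions: [(0, 0), (0, -1), (1, -1), (1, -2), (1, -3), (0, -3)])
Fold: move[1]->D => DDDDL (positions: [(0, 0), (0, -1), (0, -2), (0, -3), (0, -4), (-1, -4)])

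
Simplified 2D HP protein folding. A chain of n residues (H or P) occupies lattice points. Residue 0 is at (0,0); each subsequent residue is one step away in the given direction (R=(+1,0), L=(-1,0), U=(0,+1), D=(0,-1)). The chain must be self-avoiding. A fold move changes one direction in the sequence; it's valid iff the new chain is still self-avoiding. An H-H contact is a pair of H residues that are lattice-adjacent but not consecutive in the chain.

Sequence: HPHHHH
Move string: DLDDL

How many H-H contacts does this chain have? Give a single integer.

Positions: [(0, 0), (0, -1), (-1, -1), (-1, -2), (-1, -3), (-2, -3)]
No H-H contacts found.

Answer: 0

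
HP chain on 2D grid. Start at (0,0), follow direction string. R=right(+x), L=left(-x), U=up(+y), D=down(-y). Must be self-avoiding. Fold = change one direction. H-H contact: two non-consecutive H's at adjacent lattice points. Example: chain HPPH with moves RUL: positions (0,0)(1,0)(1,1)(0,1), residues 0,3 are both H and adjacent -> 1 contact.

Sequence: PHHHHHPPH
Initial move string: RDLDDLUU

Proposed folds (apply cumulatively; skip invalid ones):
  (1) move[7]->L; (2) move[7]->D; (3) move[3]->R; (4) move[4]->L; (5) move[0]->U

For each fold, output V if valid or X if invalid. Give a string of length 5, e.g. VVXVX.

Initial: RDLDDLUU -> [(0, 0), (1, 0), (1, -1), (0, -1), (0, -2), (0, -3), (-1, -3), (-1, -2), (-1, -1)]
Fold 1: move[7]->L => RDLDDLUL VALID
Fold 2: move[7]->D => RDLDDLUD INVALID (collision), skipped
Fold 3: move[3]->R => RDLRDLUL INVALID (collision), skipped
Fold 4: move[4]->L => RDLDLLUL VALID
Fold 5: move[0]->U => UDLDLLUL INVALID (collision), skipped

Answer: VXXVX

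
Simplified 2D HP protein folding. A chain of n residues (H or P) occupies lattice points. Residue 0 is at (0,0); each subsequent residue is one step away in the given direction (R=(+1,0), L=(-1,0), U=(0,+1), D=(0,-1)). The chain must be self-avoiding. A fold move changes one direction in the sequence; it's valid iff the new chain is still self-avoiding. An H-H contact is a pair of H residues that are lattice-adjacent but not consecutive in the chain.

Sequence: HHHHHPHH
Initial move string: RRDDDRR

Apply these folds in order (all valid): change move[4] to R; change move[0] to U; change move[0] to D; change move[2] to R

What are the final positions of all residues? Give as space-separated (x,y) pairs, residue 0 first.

Answer: (0,0) (0,-1) (1,-1) (2,-1) (2,-2) (3,-2) (4,-2) (5,-2)

Derivation:
Initial moves: RRDDDRR
Fold: move[4]->R => RRDDRRR (positions: [(0, 0), (1, 0), (2, 0), (2, -1), (2, -2), (3, -2), (4, -2), (5, -2)])
Fold: move[0]->U => URDDRRR (positions: [(0, 0), (0, 1), (1, 1), (1, 0), (1, -1), (2, -1), (3, -1), (4, -1)])
Fold: move[0]->D => DRDDRRR (positions: [(0, 0), (0, -1), (1, -1), (1, -2), (1, -3), (2, -3), (3, -3), (4, -3)])
Fold: move[2]->R => DRRDRRR (positions: [(0, 0), (0, -1), (1, -1), (2, -1), (2, -2), (3, -2), (4, -2), (5, -2)])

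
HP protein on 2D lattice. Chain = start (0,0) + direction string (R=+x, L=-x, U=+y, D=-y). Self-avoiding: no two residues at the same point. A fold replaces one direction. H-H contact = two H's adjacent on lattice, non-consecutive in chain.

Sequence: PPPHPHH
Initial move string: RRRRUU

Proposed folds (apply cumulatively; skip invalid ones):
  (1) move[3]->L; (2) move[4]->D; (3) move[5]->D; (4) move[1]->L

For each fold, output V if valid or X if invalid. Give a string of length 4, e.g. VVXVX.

Answer: XXXX

Derivation:
Initial: RRRRUU -> [(0, 0), (1, 0), (2, 0), (3, 0), (4, 0), (4, 1), (4, 2)]
Fold 1: move[3]->L => RRRLUU INVALID (collision), skipped
Fold 2: move[4]->D => RRRRDU INVALID (collision), skipped
Fold 3: move[5]->D => RRRRUD INVALID (collision), skipped
Fold 4: move[1]->L => RLRRUU INVALID (collision), skipped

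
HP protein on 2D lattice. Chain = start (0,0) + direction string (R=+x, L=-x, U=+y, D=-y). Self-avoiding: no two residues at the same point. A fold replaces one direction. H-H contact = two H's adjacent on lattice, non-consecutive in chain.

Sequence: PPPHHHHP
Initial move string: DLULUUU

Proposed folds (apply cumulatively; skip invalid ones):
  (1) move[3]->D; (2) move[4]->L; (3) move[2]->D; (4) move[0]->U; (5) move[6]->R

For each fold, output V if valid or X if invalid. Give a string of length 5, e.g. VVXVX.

Initial: DLULUUU -> [(0, 0), (0, -1), (-1, -1), (-1, 0), (-2, 0), (-2, 1), (-2, 2), (-2, 3)]
Fold 1: move[3]->D => DLUDUUU INVALID (collision), skipped
Fold 2: move[4]->L => DLULLUU VALID
Fold 3: move[2]->D => DLDLLUU VALID
Fold 4: move[0]->U => ULDLLUU VALID
Fold 5: move[6]->R => ULDLLUR VALID

Answer: XVVVV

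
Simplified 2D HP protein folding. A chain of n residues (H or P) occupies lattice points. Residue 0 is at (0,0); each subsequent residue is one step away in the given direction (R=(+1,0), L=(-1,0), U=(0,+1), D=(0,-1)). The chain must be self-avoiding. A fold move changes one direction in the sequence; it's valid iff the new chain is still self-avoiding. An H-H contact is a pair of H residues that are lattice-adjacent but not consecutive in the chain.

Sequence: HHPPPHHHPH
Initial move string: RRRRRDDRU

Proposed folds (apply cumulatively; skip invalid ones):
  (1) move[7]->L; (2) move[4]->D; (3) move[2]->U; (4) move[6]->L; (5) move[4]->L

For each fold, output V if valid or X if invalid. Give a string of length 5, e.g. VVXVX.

Answer: VVVXX

Derivation:
Initial: RRRRRDDRU -> [(0, 0), (1, 0), (2, 0), (3, 0), (4, 0), (5, 0), (5, -1), (5, -2), (6, -2), (6, -1)]
Fold 1: move[7]->L => RRRRRDDLU VALID
Fold 2: move[4]->D => RRRRDDDLU VALID
Fold 3: move[2]->U => RRURDDDLU VALID
Fold 4: move[6]->L => RRURDDLLU INVALID (collision), skipped
Fold 5: move[4]->L => RRURLDDLU INVALID (collision), skipped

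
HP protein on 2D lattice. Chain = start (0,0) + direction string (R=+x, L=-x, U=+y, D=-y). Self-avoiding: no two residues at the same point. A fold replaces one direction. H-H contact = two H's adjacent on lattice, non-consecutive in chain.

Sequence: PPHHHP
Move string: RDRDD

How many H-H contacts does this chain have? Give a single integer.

Positions: [(0, 0), (1, 0), (1, -1), (2, -1), (2, -2), (2, -3)]
No H-H contacts found.

Answer: 0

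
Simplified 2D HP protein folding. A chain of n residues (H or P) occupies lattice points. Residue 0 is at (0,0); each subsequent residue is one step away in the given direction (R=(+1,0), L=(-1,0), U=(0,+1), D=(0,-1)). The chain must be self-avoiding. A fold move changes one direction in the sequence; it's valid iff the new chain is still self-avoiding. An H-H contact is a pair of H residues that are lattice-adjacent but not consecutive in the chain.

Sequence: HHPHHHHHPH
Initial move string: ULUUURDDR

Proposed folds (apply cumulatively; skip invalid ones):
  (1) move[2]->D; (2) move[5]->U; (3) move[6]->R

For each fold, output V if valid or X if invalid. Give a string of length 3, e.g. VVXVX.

Answer: XXV

Derivation:
Initial: ULUUURDDR -> [(0, 0), (0, 1), (-1, 1), (-1, 2), (-1, 3), (-1, 4), (0, 4), (0, 3), (0, 2), (1, 2)]
Fold 1: move[2]->D => ULDUURDDR INVALID (collision), skipped
Fold 2: move[5]->U => ULUUUUDDR INVALID (collision), skipped
Fold 3: move[6]->R => ULUUURRDR VALID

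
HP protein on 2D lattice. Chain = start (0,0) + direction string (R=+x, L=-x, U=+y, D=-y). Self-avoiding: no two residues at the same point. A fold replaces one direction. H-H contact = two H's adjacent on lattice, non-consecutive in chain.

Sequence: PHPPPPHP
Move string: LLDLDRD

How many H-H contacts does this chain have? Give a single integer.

Answer: 0

Derivation:
Positions: [(0, 0), (-1, 0), (-2, 0), (-2, -1), (-3, -1), (-3, -2), (-2, -2), (-2, -3)]
No H-H contacts found.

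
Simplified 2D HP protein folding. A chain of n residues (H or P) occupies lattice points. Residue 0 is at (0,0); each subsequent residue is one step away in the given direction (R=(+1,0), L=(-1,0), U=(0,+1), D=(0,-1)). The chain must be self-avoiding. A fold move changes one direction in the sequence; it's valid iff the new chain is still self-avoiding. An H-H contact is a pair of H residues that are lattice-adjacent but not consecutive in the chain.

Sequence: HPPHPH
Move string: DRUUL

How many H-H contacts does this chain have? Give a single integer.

Positions: [(0, 0), (0, -1), (1, -1), (1, 0), (1, 1), (0, 1)]
H-H contact: residue 0 @(0,0) - residue 3 @(1, 0)
H-H contact: residue 0 @(0,0) - residue 5 @(0, 1)

Answer: 2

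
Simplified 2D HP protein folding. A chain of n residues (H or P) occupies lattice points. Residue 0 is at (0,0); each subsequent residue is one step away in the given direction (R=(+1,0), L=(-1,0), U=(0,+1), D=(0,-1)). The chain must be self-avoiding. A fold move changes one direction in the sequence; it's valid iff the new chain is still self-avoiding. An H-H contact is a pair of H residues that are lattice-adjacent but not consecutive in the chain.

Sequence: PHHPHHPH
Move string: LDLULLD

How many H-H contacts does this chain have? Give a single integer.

Positions: [(0, 0), (-1, 0), (-1, -1), (-2, -1), (-2, 0), (-3, 0), (-4, 0), (-4, -1)]
H-H contact: residue 1 @(-1,0) - residue 4 @(-2, 0)

Answer: 1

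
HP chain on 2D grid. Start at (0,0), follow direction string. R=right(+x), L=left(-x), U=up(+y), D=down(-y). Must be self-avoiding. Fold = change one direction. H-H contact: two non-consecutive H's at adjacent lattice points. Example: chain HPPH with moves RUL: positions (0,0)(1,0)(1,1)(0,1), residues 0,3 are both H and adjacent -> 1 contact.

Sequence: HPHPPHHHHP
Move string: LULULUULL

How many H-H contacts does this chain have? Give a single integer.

Positions: [(0, 0), (-1, 0), (-1, 1), (-2, 1), (-2, 2), (-3, 2), (-3, 3), (-3, 4), (-4, 4), (-5, 4)]
No H-H contacts found.

Answer: 0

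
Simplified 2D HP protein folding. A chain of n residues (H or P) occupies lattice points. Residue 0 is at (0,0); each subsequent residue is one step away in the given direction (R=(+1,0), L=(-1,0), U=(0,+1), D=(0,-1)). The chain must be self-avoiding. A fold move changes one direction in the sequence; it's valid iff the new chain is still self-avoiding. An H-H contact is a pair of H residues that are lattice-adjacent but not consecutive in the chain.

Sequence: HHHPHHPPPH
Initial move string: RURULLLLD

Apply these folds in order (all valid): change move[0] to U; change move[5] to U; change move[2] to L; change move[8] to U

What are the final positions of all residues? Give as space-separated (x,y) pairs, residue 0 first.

Initial moves: RURULLLLD
Fold: move[0]->U => UURULLLLD (positions: [(0, 0), (0, 1), (0, 2), (1, 2), (1, 3), (0, 3), (-1, 3), (-2, 3), (-3, 3), (-3, 2)])
Fold: move[5]->U => UURULULLD (positions: [(0, 0), (0, 1), (0, 2), (1, 2), (1, 3), (0, 3), (0, 4), (-1, 4), (-2, 4), (-2, 3)])
Fold: move[2]->L => UULULULLD (positions: [(0, 0), (0, 1), (0, 2), (-1, 2), (-1, 3), (-2, 3), (-2, 4), (-3, 4), (-4, 4), (-4, 3)])
Fold: move[8]->U => UULULULLU (positions: [(0, 0), (0, 1), (0, 2), (-1, 2), (-1, 3), (-2, 3), (-2, 4), (-3, 4), (-4, 4), (-4, 5)])

Answer: (0,0) (0,1) (0,2) (-1,2) (-1,3) (-2,3) (-2,4) (-3,4) (-4,4) (-4,5)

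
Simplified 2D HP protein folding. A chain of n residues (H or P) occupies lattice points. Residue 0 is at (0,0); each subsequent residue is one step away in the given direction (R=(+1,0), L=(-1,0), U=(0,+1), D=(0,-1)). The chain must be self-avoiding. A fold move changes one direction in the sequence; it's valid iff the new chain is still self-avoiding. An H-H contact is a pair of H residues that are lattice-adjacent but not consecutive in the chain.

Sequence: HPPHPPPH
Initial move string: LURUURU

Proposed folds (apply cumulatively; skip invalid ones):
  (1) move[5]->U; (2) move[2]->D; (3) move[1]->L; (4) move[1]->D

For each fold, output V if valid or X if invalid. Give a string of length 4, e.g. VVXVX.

Initial: LURUURU -> [(0, 0), (-1, 0), (-1, 1), (0, 1), (0, 2), (0, 3), (1, 3), (1, 4)]
Fold 1: move[5]->U => LURUUUU VALID
Fold 2: move[2]->D => LUDUUUU INVALID (collision), skipped
Fold 3: move[1]->L => LLRUUUU INVALID (collision), skipped
Fold 4: move[1]->D => LDRUUUU INVALID (collision), skipped

Answer: VXXX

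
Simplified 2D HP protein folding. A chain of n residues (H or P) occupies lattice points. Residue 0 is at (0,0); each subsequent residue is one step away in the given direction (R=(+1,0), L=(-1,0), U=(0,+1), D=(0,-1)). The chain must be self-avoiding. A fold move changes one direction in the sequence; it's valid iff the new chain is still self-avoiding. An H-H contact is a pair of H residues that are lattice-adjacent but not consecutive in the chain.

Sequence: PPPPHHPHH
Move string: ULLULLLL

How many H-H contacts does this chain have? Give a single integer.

Answer: 0

Derivation:
Positions: [(0, 0), (0, 1), (-1, 1), (-2, 1), (-2, 2), (-3, 2), (-4, 2), (-5, 2), (-6, 2)]
No H-H contacts found.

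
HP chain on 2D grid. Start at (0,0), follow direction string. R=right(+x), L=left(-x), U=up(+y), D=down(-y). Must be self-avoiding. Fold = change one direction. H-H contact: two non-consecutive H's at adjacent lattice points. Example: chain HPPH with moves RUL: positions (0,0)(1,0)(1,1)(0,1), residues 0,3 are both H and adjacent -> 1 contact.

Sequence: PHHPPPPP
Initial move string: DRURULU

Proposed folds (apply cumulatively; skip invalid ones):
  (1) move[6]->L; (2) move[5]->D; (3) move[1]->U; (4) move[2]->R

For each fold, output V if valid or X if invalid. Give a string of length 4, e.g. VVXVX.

Initial: DRURULU -> [(0, 0), (0, -1), (1, -1), (1, 0), (2, 0), (2, 1), (1, 1), (1, 2)]
Fold 1: move[6]->L => DRURULL VALID
Fold 2: move[5]->D => DRURUDL INVALID (collision), skipped
Fold 3: move[1]->U => DUURULL INVALID (collision), skipped
Fold 4: move[2]->R => DRRRULL VALID

Answer: VXXV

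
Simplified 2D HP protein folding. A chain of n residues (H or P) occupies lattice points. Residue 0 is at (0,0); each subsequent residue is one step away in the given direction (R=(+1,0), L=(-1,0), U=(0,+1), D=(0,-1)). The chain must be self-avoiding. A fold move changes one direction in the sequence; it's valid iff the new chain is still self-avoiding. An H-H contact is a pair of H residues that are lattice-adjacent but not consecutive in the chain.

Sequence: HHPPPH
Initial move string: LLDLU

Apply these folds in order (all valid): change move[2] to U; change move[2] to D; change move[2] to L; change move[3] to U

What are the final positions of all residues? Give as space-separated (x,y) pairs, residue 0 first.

Initial moves: LLDLU
Fold: move[2]->U => LLULU (positions: [(0, 0), (-1, 0), (-2, 0), (-2, 1), (-3, 1), (-3, 2)])
Fold: move[2]->D => LLDLU (positions: [(0, 0), (-1, 0), (-2, 0), (-2, -1), (-3, -1), (-3, 0)])
Fold: move[2]->L => LLLLU (positions: [(0, 0), (-1, 0), (-2, 0), (-3, 0), (-4, 0), (-4, 1)])
Fold: move[3]->U => LLLUU (positions: [(0, 0), (-1, 0), (-2, 0), (-3, 0), (-3, 1), (-3, 2)])

Answer: (0,0) (-1,0) (-2,0) (-3,0) (-3,1) (-3,2)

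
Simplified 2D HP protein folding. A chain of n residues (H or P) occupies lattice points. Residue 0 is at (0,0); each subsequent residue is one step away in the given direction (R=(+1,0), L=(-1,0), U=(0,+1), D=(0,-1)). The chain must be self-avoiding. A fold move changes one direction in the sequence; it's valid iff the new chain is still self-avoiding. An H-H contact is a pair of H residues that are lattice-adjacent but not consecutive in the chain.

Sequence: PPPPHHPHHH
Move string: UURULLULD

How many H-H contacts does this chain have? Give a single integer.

Positions: [(0, 0), (0, 1), (0, 2), (1, 2), (1, 3), (0, 3), (-1, 3), (-1, 4), (-2, 4), (-2, 3)]
No H-H contacts found.

Answer: 0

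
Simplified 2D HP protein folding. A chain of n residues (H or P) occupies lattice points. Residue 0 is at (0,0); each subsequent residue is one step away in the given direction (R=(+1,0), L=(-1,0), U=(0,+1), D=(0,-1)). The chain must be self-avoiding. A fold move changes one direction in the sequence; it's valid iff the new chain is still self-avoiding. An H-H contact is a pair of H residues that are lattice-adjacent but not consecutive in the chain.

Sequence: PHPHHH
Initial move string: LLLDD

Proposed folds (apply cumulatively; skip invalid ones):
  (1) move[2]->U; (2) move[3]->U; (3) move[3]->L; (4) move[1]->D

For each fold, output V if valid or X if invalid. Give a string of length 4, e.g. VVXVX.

Answer: XXVV

Derivation:
Initial: LLLDD -> [(0, 0), (-1, 0), (-2, 0), (-3, 0), (-3, -1), (-3, -2)]
Fold 1: move[2]->U => LLUDD INVALID (collision), skipped
Fold 2: move[3]->U => LLLUD INVALID (collision), skipped
Fold 3: move[3]->L => LLLLD VALID
Fold 4: move[1]->D => LDLLD VALID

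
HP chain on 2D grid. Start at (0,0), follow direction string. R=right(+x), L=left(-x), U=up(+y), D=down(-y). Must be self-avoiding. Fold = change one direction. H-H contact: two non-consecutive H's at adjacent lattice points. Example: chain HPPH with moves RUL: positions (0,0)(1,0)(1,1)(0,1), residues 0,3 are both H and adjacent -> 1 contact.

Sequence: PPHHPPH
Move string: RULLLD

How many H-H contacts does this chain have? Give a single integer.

Positions: [(0, 0), (1, 0), (1, 1), (0, 1), (-1, 1), (-2, 1), (-2, 0)]
No H-H contacts found.

Answer: 0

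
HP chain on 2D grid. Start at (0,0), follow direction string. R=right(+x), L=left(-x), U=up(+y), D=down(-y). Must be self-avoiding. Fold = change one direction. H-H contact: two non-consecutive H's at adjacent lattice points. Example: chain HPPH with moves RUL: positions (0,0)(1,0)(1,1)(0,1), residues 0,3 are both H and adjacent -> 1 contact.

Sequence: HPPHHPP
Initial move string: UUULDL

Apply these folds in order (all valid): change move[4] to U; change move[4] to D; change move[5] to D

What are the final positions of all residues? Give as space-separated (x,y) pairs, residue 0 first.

Answer: (0,0) (0,1) (0,2) (0,3) (-1,3) (-1,2) (-1,1)

Derivation:
Initial moves: UUULDL
Fold: move[4]->U => UUULUL (positions: [(0, 0), (0, 1), (0, 2), (0, 3), (-1, 3), (-1, 4), (-2, 4)])
Fold: move[4]->D => UUULDL (positions: [(0, 0), (0, 1), (0, 2), (0, 3), (-1, 3), (-1, 2), (-2, 2)])
Fold: move[5]->D => UUULDD (positions: [(0, 0), (0, 1), (0, 2), (0, 3), (-1, 3), (-1, 2), (-1, 1)])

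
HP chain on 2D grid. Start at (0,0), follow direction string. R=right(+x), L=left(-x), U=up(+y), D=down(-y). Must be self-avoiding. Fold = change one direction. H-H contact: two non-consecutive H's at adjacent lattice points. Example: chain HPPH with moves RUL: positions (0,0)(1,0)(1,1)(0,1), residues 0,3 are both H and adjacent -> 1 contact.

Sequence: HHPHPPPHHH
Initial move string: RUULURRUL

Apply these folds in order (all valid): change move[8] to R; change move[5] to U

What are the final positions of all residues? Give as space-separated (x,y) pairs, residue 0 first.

Initial moves: RUULURRUL
Fold: move[8]->R => RUULURRUR (positions: [(0, 0), (1, 0), (1, 1), (1, 2), (0, 2), (0, 3), (1, 3), (2, 3), (2, 4), (3, 4)])
Fold: move[5]->U => RUULUURUR (positions: [(0, 0), (1, 0), (1, 1), (1, 2), (0, 2), (0, 3), (0, 4), (1, 4), (1, 5), (2, 5)])

Answer: (0,0) (1,0) (1,1) (1,2) (0,2) (0,3) (0,4) (1,4) (1,5) (2,5)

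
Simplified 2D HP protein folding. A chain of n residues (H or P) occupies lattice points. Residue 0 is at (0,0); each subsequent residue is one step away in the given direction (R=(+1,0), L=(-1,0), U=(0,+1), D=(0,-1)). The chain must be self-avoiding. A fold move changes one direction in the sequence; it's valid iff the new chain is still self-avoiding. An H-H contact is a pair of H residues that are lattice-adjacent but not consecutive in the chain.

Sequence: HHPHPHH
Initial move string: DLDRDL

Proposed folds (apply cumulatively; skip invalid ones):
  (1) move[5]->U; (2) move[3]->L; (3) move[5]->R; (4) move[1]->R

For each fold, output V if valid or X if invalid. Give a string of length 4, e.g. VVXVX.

Initial: DLDRDL -> [(0, 0), (0, -1), (-1, -1), (-1, -2), (0, -2), (0, -3), (-1, -3)]
Fold 1: move[5]->U => DLDRDU INVALID (collision), skipped
Fold 2: move[3]->L => DLDLDL VALID
Fold 3: move[5]->R => DLDLDR VALID
Fold 4: move[1]->R => DRDLDR VALID

Answer: XVVV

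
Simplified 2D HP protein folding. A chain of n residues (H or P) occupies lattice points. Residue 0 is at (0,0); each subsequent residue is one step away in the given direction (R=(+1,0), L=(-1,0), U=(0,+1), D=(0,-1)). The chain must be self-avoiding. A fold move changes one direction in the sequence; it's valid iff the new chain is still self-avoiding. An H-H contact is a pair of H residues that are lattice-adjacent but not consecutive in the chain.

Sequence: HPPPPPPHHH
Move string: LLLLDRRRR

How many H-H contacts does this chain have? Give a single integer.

Positions: [(0, 0), (-1, 0), (-2, 0), (-3, 0), (-4, 0), (-4, -1), (-3, -1), (-2, -1), (-1, -1), (0, -1)]
H-H contact: residue 0 @(0,0) - residue 9 @(0, -1)

Answer: 1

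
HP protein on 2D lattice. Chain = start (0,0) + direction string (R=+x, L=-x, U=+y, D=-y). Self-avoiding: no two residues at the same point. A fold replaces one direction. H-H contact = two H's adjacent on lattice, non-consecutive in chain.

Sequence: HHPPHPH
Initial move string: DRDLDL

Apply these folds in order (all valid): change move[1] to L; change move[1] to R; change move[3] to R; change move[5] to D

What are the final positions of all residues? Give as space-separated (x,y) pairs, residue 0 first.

Answer: (0,0) (0,-1) (1,-1) (1,-2) (2,-2) (2,-3) (2,-4)

Derivation:
Initial moves: DRDLDL
Fold: move[1]->L => DLDLDL (positions: [(0, 0), (0, -1), (-1, -1), (-1, -2), (-2, -2), (-2, -3), (-3, -3)])
Fold: move[1]->R => DRDLDL (positions: [(0, 0), (0, -1), (1, -1), (1, -2), (0, -2), (0, -3), (-1, -3)])
Fold: move[3]->R => DRDRDL (positions: [(0, 0), (0, -1), (1, -1), (1, -2), (2, -2), (2, -3), (1, -3)])
Fold: move[5]->D => DRDRDD (positions: [(0, 0), (0, -1), (1, -1), (1, -2), (2, -2), (2, -3), (2, -4)])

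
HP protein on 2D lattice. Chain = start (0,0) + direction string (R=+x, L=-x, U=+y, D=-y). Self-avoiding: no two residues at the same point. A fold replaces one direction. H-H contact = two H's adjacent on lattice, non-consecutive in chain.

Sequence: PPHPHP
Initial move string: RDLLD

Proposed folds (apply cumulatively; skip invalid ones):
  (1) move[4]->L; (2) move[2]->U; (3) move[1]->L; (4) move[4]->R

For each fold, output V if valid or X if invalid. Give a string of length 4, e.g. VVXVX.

Answer: VXXX

Derivation:
Initial: RDLLD -> [(0, 0), (1, 0), (1, -1), (0, -1), (-1, -1), (-1, -2)]
Fold 1: move[4]->L => RDLLL VALID
Fold 2: move[2]->U => RDULL INVALID (collision), skipped
Fold 3: move[1]->L => RLLLL INVALID (collision), skipped
Fold 4: move[4]->R => RDLLR INVALID (collision), skipped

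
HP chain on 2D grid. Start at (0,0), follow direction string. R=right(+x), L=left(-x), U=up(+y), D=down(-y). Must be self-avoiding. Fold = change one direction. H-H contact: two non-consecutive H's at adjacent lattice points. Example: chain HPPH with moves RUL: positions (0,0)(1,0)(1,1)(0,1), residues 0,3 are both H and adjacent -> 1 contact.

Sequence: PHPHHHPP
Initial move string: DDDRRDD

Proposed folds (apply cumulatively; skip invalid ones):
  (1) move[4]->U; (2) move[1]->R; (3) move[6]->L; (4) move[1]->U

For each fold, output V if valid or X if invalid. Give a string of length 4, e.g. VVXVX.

Initial: DDDRRDD -> [(0, 0), (0, -1), (0, -2), (0, -3), (1, -3), (2, -3), (2, -4), (2, -5)]
Fold 1: move[4]->U => DDDRUDD INVALID (collision), skipped
Fold 2: move[1]->R => DRDRRDD VALID
Fold 3: move[6]->L => DRDRRDL VALID
Fold 4: move[1]->U => DUDRRDL INVALID (collision), skipped

Answer: XVVX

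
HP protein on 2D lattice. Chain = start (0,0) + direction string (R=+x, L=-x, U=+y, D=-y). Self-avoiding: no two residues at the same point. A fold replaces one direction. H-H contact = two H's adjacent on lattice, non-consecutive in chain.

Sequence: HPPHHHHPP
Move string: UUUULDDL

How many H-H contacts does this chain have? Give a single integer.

Answer: 1

Derivation:
Positions: [(0, 0), (0, 1), (0, 2), (0, 3), (0, 4), (-1, 4), (-1, 3), (-1, 2), (-2, 2)]
H-H contact: residue 3 @(0,3) - residue 6 @(-1, 3)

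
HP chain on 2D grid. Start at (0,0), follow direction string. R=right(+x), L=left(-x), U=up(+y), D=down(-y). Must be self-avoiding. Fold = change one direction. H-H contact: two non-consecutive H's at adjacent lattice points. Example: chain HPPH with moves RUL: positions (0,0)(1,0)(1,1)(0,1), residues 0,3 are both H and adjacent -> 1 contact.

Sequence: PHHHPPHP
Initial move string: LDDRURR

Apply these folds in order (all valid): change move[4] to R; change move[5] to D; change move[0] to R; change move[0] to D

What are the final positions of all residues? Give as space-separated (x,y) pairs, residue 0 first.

Answer: (0,0) (0,-1) (0,-2) (0,-3) (1,-3) (2,-3) (2,-4) (3,-4)

Derivation:
Initial moves: LDDRURR
Fold: move[4]->R => LDDRRRR (positions: [(0, 0), (-1, 0), (-1, -1), (-1, -2), (0, -2), (1, -2), (2, -2), (3, -2)])
Fold: move[5]->D => LDDRRDR (positions: [(0, 0), (-1, 0), (-1, -1), (-1, -2), (0, -2), (1, -2), (1, -3), (2, -3)])
Fold: move[0]->R => RDDRRDR (positions: [(0, 0), (1, 0), (1, -1), (1, -2), (2, -2), (3, -2), (3, -3), (4, -3)])
Fold: move[0]->D => DDDRRDR (positions: [(0, 0), (0, -1), (0, -2), (0, -3), (1, -3), (2, -3), (2, -4), (3, -4)])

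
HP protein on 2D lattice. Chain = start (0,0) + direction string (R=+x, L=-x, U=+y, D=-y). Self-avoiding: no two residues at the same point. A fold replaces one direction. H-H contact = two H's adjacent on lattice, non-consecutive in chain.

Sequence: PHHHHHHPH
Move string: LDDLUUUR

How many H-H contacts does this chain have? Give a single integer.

Answer: 3

Derivation:
Positions: [(0, 0), (-1, 0), (-1, -1), (-1, -2), (-2, -2), (-2, -1), (-2, 0), (-2, 1), (-1, 1)]
H-H contact: residue 1 @(-1,0) - residue 6 @(-2, 0)
H-H contact: residue 1 @(-1,0) - residue 8 @(-1, 1)
H-H contact: residue 2 @(-1,-1) - residue 5 @(-2, -1)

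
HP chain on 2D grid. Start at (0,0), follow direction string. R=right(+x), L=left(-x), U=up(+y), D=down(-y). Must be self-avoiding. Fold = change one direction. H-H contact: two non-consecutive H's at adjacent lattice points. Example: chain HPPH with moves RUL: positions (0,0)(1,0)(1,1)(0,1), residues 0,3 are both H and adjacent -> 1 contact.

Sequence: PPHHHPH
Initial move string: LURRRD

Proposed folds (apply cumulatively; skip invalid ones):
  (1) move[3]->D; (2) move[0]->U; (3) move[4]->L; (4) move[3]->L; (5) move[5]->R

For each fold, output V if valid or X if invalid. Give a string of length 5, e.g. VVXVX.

Answer: XVXXV

Derivation:
Initial: LURRRD -> [(0, 0), (-1, 0), (-1, 1), (0, 1), (1, 1), (2, 1), (2, 0)]
Fold 1: move[3]->D => LURDRD INVALID (collision), skipped
Fold 2: move[0]->U => UURRRD VALID
Fold 3: move[4]->L => UURRLD INVALID (collision), skipped
Fold 4: move[3]->L => UURLRD INVALID (collision), skipped
Fold 5: move[5]->R => UURRRR VALID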